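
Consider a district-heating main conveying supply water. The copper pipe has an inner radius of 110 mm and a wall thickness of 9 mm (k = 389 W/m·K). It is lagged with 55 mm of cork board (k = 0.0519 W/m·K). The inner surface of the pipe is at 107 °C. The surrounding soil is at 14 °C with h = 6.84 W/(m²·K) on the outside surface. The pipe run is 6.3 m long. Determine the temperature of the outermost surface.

Cylindrical conduction, so R = ln(r₂/r₁)/(2πkL) per layer, in series:
R_copper pipe wall = ln(119/110)/(2π×389×6.3) = 5.107×10^-6 K/W
R_cork board = ln(174/119)/(2π×0.0519×6.3) = 0.1849 K/W
R_outer film = 1/(h_o·2πr_oL) = 1/(6.84×2π×0.174×6.3) = 0.02123 K/W
R_total = 0.2062 K/W
Q = ΔT/R_total = 93/0.2062
Q = 451 W
T_interface = T_inner − Q·ΣR(inner→interface) = 107 − 451×0.1849

T ≈ 23.6 °C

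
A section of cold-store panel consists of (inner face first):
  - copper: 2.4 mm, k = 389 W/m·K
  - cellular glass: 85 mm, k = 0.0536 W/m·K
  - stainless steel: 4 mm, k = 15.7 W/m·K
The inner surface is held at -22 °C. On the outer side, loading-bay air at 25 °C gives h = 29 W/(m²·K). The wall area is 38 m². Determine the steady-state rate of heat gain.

Treating each layer as a thermal resistance in series:
R_copper = L/(kA) = 0.0024/(389×38) = 1.624×10^-7 K/W
R_cellular glass = L/(kA) = 0.085/(0.0536×38) = 0.04173 K/W
R_stainless steel = L/(kA) = 0.004/(15.7×38) = 6.705×10^-6 K/W
R_outer film = 1/(h_o·A) = 1/(29×38) = 9.074×10^-4 K/W
R_total = 0.04265 K/W
Q = ΔT / R_total = 47 / 0.04265

Q ≈ 1100 W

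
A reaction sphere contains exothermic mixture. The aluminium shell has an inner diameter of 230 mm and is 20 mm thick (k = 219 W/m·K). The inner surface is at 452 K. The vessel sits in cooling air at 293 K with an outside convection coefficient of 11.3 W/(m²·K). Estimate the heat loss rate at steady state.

For a spherical shell R = (1/r₁ − 1/r₂)/(4πk); film R = 1/(h·4πr²). In series:
R_aluminium shell = (1/0.115 − 1/0.135)/(4π×219) = 4.681×10^-4 K/W
R_outer film = 1/(h·4πr_o²) = 1/(11.3×4π×0.135²) = 0.3864 K/W
R_total = 0.3869 K/W
Q = ΔT/R_total = 159/0.3869

Q ≈ 411 W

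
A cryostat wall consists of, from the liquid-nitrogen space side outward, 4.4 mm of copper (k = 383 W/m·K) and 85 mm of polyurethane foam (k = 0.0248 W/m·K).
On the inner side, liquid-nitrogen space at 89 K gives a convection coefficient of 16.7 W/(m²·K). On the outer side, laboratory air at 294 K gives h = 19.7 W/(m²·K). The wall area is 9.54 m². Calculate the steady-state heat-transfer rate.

Treating each layer as a thermal resistance in series:
R_inner film = 1/(h_i·A) = 1/(16.7×9.54) = 0.006277 K/W
R_copper = L/(kA) = 0.0044/(383×9.54) = 1.204×10^-6 K/W
R_polyurethane foam = L/(kA) = 0.085/(0.0248×9.54) = 0.3593 K/W
R_outer film = 1/(h_o·A) = 1/(19.7×9.54) = 0.005321 K/W
R_total = 0.3709 K/W
Q = ΔT / R_total = 205 / 0.3709

Q ≈ 553 W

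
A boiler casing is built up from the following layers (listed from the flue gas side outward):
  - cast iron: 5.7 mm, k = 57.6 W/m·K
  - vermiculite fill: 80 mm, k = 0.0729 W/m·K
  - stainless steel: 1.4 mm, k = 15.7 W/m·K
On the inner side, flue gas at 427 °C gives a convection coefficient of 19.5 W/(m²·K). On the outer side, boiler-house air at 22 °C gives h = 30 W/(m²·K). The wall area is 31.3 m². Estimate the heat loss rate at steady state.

Using the resistance-network approach (series):
R_inner film = 1/(h_i·A) = 1/(19.5×31.3) = 0.001638 K/W
R_cast iron = L/(kA) = 0.0057/(57.6×31.3) = 3.162×10^-6 K/W
R_vermiculite fill = L/(kA) = 0.08/(0.0729×31.3) = 0.03506 K/W
R_stainless steel = L/(kA) = 0.0014/(15.7×31.3) = 2.849×10^-6 K/W
R_outer film = 1/(h_o·A) = 1/(30×31.3) = 0.001065 K/W
R_total = 0.03777 K/W
Q = ΔT / R_total = 405 / 0.03777

Q ≈ 10700 W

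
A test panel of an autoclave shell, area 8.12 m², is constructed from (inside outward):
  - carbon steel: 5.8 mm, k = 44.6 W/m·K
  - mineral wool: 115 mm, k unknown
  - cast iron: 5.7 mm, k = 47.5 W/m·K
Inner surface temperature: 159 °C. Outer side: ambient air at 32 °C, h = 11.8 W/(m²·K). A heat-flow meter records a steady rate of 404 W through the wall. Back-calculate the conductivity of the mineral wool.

k ≈ 0.0466 W/(m·K)

Using the resistance-network approach (series):
R_carbon steel = L/(kA) = 0.0058/(44.6×8.12) = 1.602×10^-5 K/W
R_cast iron = L/(kA) = 0.0057/(47.5×8.12) = 1.478×10^-5 K/W
R_outer film = 1/(h_o·A) = 1/(11.8×8.12) = 0.01044 K/W
Sum of known resistances R_other = 0.01047 K/W
Total R = ΔT/Q = 127/404 = 0.3144 K/W
R_mineral wool = R_total − R_other = 0.3039 K/W
k = L/(R·A) = 0.115/(0.3039×8.12)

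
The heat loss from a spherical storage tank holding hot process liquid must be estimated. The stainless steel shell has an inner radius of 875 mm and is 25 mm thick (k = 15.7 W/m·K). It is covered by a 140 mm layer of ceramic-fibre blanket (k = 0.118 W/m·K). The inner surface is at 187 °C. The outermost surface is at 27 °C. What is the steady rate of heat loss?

Spherical conduction: R = (1/r_in − 1/r_out)/(4πk) per layer; series-sum.
R_stainless steel shell = (1/0.875 − 1/0.9)/(4π×15.7) = 1.609×10^-4 K/W
R_ceramic-fibre blanket = (1/0.9 − 1/1.04)/(4π×0.118) = 0.1009 K/W
R_total = 0.101 K/W
Q = ΔT/R_total = 160/0.101

Q ≈ 1580 W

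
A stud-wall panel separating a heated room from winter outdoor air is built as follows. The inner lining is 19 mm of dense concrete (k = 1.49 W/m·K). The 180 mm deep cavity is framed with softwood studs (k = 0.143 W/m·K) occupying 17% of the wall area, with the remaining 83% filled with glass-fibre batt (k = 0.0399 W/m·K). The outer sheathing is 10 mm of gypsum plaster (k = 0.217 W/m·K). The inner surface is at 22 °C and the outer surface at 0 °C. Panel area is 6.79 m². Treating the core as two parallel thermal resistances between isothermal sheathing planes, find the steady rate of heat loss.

Q ≈ 46.8 W

Sheathing layers in series; stud and cavity paths in parallel between them.
R_inner = 0.019/(1.49×6.79) = 0.001878 K/W
R_stud  = 0.18/(0.143×0.17×6.79) = 1.09 K/W
R_cav   = 0.18/(0.0399×0.83×6.79) = 0.8005 K/W
1/R_core = 1/R_stud + 1/R_cav → R_core = 0.4616 K/W
R_outer = 0.01/(0.217×6.79) = 0.006787 K/W
R_total = 0.4703 K/W
Q = ΔT/R_total = 22/0.4703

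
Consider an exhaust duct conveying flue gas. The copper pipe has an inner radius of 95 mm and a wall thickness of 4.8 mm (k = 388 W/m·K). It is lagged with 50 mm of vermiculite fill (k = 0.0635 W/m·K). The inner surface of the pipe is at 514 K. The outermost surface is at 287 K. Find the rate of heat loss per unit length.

Per-layer cylindrical resistances, series-summed:
R_copper pipe wall = ln(99.8/95)/(2π×388×1) = 2.022×10^-5 K/W
R_vermiculite fill = ln(149.8/99.8)/(2π×0.0635×1) = 1.018 K/W
R_total = 1.018 K/W
Q = ΔT/R_total = 227/1.018

q′ ≈ 223 W/m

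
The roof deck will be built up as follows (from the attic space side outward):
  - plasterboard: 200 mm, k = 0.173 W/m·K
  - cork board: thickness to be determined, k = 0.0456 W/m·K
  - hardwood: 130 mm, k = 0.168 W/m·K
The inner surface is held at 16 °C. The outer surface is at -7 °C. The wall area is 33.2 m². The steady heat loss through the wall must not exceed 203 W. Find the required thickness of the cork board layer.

L ≈ 83.5 mm

Model the wall as resistances in series:
R_plasterboard = L/(kA) = 0.2/(0.173×33.2) = 0.03482 K/W
R_hardwood = L/(kA) = 0.13/(0.168×33.2) = 0.02331 K/W
Sum of the known resistances R_other = 0.05813 K/W
Required total resistance R_tot = ΔT/Q_allow = 23/203 = 0.1133 K/W
R_cork board = R_tot − R_other = 0.05517 K/W
L = R·k·A = 0.05517×0.0456×33.2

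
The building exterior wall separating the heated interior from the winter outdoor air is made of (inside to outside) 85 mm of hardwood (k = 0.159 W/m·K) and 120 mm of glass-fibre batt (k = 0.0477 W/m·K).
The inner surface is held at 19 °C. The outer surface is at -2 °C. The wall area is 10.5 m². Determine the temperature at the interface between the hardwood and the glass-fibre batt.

Series thermal resistances:
R_hardwood = L/(kA) = 0.085/(0.159×10.5) = 0.05091 K/W
R_glass-fibre batt = L/(kA) = 0.12/(0.0477×10.5) = 0.2396 K/W
R_total = 0.2905 K/W;  Q = ΔT/R_total = 21/0.2905 = 72.29 W
T_interface = T_inner − Q·ΣR(inner→interface) = 19 − 72.3×0.05091

T ≈ 15.3 °C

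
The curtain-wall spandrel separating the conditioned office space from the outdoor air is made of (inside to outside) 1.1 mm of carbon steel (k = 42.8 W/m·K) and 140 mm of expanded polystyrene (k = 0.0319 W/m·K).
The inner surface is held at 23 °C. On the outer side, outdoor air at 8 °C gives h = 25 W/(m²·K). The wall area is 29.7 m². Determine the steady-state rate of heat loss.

Model the wall as resistances in series:
R_carbon steel = L/(kA) = 0.0011/(42.8×29.7) = 8.654×10^-7 K/W
R_expanded polystyrene = L/(kA) = 0.14/(0.0319×29.7) = 0.1478 K/W
R_outer film = 1/(h_o·A) = 1/(25×29.7) = 0.001347 K/W
R_total = 0.1491 K/W
Q = ΔT / R_total = 15 / 0.1491

Q ≈ 101 W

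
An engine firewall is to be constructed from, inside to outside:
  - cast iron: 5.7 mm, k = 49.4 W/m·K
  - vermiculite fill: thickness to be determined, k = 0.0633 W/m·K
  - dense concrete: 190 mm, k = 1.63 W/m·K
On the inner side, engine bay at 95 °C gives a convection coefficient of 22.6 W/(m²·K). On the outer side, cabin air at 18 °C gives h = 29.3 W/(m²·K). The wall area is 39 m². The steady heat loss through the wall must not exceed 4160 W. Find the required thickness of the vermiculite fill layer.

L ≈ 33.3 mm

Model the wall as resistances in series:
R_inner film = 1/(h_i·A) = 1/(22.6×39) = 0.001135 K/W
R_cast iron = L/(kA) = 0.0057/(49.4×39) = 2.959×10^-6 K/W
R_dense concrete = L/(kA) = 0.19/(1.63×39) = 0.002989 K/W
R_outer film = 1/(h_o·A) = 1/(29.3×39) = 8.751×10^-4 K/W
Sum of the known resistances R_other = 0.005001 K/W
Required total resistance R_tot = ΔT/Q_allow = 77/4160 = 0.01851 K/W
R_vermiculite fill = R_tot − R_other = 0.01351 K/W
L = R·k·A = 0.01351×0.0633×39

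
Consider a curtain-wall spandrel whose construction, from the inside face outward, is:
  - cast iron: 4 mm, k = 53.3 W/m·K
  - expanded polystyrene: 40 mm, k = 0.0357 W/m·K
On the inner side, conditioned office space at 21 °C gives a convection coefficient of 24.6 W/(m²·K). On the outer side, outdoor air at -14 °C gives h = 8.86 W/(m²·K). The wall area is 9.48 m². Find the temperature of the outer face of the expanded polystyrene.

Model the wall as resistances in series:
R_inner film = 1/(h_i·A) = 1/(24.6×9.48) = 0.004288 K/W
R_cast iron = L/(kA) = 0.004/(53.3×9.48) = 7.916×10^-6 K/W
R_expanded polystyrene = L/(kA) = 0.04/(0.0357×9.48) = 0.1182 K/W
R_outer film = 1/(h_o·A) = 1/(8.86×9.48) = 0.01191 K/W
R_total = 0.1344 K/W;  Q = ΔT/R_total = 35/0.1344 = 260.4 W
T_interface = T_inner − Q·ΣR(inner→interface) = 21 − 260×0.1225

T ≈ -10.9 °C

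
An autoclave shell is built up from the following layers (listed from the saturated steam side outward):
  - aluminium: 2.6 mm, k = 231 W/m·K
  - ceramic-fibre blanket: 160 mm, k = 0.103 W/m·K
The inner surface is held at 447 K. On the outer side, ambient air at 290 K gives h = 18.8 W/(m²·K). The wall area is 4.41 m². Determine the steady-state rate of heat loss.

Model the wall as resistances in series:
R_aluminium = L/(kA) = 0.0026/(231×4.41) = 2.552×10^-6 K/W
R_ceramic-fibre blanket = L/(kA) = 0.16/(0.103×4.41) = 0.3522 K/W
R_outer film = 1/(h_o·A) = 1/(18.8×4.41) = 0.01206 K/W
R_total = 0.3643 K/W
Q = ΔT / R_total = 157 / 0.3643

Q ≈ 431 W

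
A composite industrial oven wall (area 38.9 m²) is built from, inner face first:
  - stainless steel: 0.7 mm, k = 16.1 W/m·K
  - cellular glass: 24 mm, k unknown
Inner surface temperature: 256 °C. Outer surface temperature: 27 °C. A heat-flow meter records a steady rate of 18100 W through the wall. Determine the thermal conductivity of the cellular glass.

k ≈ 0.0488 W/(m·K)

Model the wall as resistances in series:
R_stainless steel = L/(kA) = 0.0007/(16.1×38.9) = 1.118×10^-6 K/W
Sum of known resistances R_other = 1.118×10^-6 K/W
Total R = ΔT/Q = 229/18100 = 0.01265 K/W
R_cellular glass = R_total − R_other = 0.01265 K/W
k = L/(R·A) = 0.024/(0.01265×38.9)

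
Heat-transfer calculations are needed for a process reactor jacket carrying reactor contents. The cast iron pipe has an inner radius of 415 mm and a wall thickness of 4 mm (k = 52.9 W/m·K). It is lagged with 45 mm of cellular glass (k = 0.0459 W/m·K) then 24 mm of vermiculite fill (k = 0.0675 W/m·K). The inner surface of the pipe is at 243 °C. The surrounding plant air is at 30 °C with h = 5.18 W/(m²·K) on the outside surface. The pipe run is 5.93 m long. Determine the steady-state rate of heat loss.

Treating each annulus and film as a series resistance:
R_cast iron pipe wall = ln(419/415)/(2π×52.9×5.93) = 4.867×10^-6 K/W
R_cellular glass = ln(464/419)/(2π×0.0459×5.93) = 0.05965 K/W
R_vermiculite fill = ln(488/464)/(2π×0.0675×5.93) = 0.02005 K/W
R_outer film = 1/(h_o·2πr_oL) = 1/(5.18×2π×0.488×5.93) = 0.01062 K/W
R_total = 0.09032 K/W
Q = ΔT/R_total = 213/0.09032

Q ≈ 2360 W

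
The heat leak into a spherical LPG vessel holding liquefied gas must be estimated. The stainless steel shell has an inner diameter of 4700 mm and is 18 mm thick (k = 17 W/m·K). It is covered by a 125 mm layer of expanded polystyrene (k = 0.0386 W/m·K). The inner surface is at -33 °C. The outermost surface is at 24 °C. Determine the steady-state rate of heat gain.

Q ≈ 1310 W

Each spherical layer contributes R = (1/r_i − 1/r_o)/(4πk):
R_stainless steel shell = (1/2.35 − 1/2.368)/(4π×17) = 1.514×10^-5 K/W
R_expanded polystyrene = (1/2.368 − 1/2.493)/(4π×0.0386) = 0.04365 K/W
R_total = 0.04367 K/W
Q = ΔT/R_total = 57/0.04367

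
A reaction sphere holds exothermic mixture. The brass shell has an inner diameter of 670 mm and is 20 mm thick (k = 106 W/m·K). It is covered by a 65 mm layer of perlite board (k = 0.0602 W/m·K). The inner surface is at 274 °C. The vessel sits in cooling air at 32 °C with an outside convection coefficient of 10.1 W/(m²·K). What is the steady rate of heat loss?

Q ≈ 390 W

Radial (spherical) resistances in series:
R_brass shell = (1/0.335 − 1/0.355)/(4π×106) = 1.263×10^-4 K/W
R_perlite board = (1/0.355 − 1/0.42)/(4π×0.0602) = 0.5763 K/W
R_outer film = 1/(h·4πr_o²) = 1/(10.1×4π×0.42²) = 0.04467 K/W
R_total = 0.6211 K/W
Q = ΔT/R_total = 242/0.6211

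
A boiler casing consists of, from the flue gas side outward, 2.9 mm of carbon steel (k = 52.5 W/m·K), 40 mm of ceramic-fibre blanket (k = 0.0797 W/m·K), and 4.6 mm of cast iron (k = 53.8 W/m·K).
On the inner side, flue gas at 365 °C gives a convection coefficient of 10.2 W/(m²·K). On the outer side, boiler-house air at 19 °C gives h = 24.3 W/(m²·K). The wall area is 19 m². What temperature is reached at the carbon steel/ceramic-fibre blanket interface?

T ≈ 312 °C

Thermal resistances in series:
R_inner film = 1/(h_i·A) = 1/(10.2×19) = 0.00516 K/W
R_carbon steel = L/(kA) = 0.0029/(52.5×19) = 2.907×10^-6 K/W
R_ceramic-fibre blanket = L/(kA) = 0.04/(0.0797×19) = 0.02641 K/W
R_cast iron = L/(kA) = 0.0046/(53.8×19) = 4.5×10^-6 K/W
R_outer film = 1/(h_o·A) = 1/(24.3×19) = 0.002166 K/W
R_total = 0.03375 K/W;  Q = ΔT/R_total = 346/0.03375 = 10250 W
T_interface = T_inner − Q·ΣR(inner→interface) = 365 − 10300×0.005163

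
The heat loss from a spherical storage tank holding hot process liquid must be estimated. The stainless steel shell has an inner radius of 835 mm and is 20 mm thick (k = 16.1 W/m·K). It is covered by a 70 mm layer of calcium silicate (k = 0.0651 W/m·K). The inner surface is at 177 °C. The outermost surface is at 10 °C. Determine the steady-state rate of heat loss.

Q ≈ 1540 W

Radial (spherical) resistances in series:
R_stainless steel shell = (1/0.835 − 1/0.855)/(4π×16.1) = 1.385×10^-4 K/W
R_calcium silicate = (1/0.855 − 1/0.925)/(4π×0.0651) = 0.1082 K/W
R_total = 0.1083 K/W
Q = ΔT/R_total = 167/0.1083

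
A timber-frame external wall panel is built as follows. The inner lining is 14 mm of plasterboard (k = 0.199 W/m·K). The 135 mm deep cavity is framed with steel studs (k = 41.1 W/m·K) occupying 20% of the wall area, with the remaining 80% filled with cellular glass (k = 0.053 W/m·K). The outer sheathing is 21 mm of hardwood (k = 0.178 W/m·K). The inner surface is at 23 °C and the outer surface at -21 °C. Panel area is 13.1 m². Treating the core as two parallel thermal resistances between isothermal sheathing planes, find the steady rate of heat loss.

Q ≈ 2820 W

Sheathing layers in series; stud and cavity paths in parallel between them.
R_inner = 0.014/(0.199×13.1) = 0.00537 K/W
R_stud  = 0.135/(41.1×0.2×13.1) = 0.001254 K/W
R_cav   = 0.135/(0.053×0.8×13.1) = 0.2431 K/W
1/R_core = 1/R_stud + 1/R_cav → R_core = 0.001247 K/W
R_outer = 0.021/(0.178×13.1) = 0.009006 K/W
R_total = 0.01562 K/W
Q = ΔT/R_total = 44/0.01562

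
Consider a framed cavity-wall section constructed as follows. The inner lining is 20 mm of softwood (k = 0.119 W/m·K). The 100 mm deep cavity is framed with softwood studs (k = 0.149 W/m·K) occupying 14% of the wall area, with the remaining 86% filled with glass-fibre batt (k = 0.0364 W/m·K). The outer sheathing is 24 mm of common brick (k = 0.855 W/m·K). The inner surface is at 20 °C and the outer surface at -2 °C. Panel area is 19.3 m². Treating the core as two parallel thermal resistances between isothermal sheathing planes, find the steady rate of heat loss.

Sheathing layers in series; stud and cavity paths in parallel between them.
R_inner = 0.02/(0.119×19.3) = 0.008708 K/W
R_stud  = 0.1/(0.149×0.14×19.3) = 0.2484 K/W
R_cav   = 0.1/(0.0364×0.86×19.3) = 0.1655 K/W
1/R_core = 1/R_stud + 1/R_cav → R_core = 0.09933 K/W
R_outer = 0.024/(0.855×19.3) = 0.001454 K/W
R_total = 0.1095 K/W
Q = ΔT/R_total = 22/0.1095

Q ≈ 201 W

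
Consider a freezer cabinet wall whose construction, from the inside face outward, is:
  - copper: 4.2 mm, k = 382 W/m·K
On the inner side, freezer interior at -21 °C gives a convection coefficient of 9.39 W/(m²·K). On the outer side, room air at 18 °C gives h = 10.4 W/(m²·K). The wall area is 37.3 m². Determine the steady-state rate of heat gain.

Q ≈ 7180 W

Series thermal resistances:
R_inner film = 1/(h_i·A) = 1/(9.39×37.3) = 0.002855 K/W
R_copper = L/(kA) = 0.0042/(382×37.3) = 2.948×10^-7 K/W
R_outer film = 1/(h_o·A) = 1/(10.4×37.3) = 0.002578 K/W
R_total = 0.005433 K/W
Q = ΔT / R_total = 39 / 0.005433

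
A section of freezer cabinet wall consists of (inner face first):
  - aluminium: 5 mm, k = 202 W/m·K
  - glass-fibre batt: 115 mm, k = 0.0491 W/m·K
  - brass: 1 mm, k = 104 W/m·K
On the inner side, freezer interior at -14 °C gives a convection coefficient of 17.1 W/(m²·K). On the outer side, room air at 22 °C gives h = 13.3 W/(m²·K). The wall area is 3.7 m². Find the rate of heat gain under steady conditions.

Treating each layer as a thermal resistance in series:
R_inner film = 1/(h_i·A) = 1/(17.1×3.7) = 0.01581 K/W
R_aluminium = L/(kA) = 0.005/(202×3.7) = 6.69×10^-6 K/W
R_glass-fibre batt = L/(kA) = 0.115/(0.0491×3.7) = 0.633 K/W
R_brass = L/(kA) = 0.001/(104×3.7) = 2.599×10^-6 K/W
R_outer film = 1/(h_o·A) = 1/(13.3×3.7) = 0.02032 K/W
R_total = 0.6692 K/W
Q = ΔT / R_total = 36 / 0.6692

Q ≈ 53.8 W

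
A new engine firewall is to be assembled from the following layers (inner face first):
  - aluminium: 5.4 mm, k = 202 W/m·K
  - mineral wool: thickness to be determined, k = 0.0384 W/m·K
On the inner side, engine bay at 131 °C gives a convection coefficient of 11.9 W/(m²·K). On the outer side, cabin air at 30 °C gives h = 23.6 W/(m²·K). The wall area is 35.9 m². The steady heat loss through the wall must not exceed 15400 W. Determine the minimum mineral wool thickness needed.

L ≈ 4.19 mm

Model the wall as resistances in series:
R_inner film = 1/(h_i·A) = 1/(11.9×35.9) = 0.002341 K/W
R_aluminium = L/(kA) = 0.0054/(202×35.9) = 7.446×10^-7 K/W
R_outer film = 1/(h_o·A) = 1/(23.6×35.9) = 0.00118 K/W
Sum of the known resistances R_other = 0.003522 K/W
Required total resistance R_tot = ΔT/Q_allow = 101/15400 = 0.006558 K/W
R_mineral wool = R_tot − R_other = 0.003037 K/W
L = R·k·A = 0.003037×0.0384×35.9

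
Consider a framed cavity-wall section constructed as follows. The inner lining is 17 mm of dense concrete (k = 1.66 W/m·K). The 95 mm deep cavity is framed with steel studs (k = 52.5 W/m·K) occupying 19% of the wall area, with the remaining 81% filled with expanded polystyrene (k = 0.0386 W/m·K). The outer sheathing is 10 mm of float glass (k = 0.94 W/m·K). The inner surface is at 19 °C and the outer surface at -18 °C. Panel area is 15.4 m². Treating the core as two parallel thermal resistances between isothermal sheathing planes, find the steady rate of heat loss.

Sheathing layers in series; stud and cavity paths in parallel between them.
R_inner = 0.017/(1.66×15.4) = 6.65×10^-4 K/W
R_stud  = 0.095/(52.5×0.19×15.4) = 6.184×10^-4 K/W
R_cav   = 0.095/(0.0386×0.81×15.4) = 0.1973 K/W
1/R_core = 1/R_stud + 1/R_cav → R_core = 6.165×10^-4 K/W
R_outer = 0.01/(0.94×15.4) = 6.908×10^-4 K/W
R_total = 0.001972 K/W
Q = ΔT/R_total = 37/0.001972

Q ≈ 18800 W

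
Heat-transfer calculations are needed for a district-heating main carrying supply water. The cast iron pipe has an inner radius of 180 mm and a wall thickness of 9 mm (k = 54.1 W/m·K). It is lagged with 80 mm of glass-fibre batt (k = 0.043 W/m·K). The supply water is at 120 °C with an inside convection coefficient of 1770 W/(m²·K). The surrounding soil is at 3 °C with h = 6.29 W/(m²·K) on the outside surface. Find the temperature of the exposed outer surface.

T ≈ 10.9 °C

Treating each annulus and film as a series resistance:
R_inner film = 1/(h_i·2πr₁L) = 1/(1770×2π×0.18×1) = 4.995×10^-4 K/W
R_cast iron pipe wall = ln(189/180)/(2π×54.1×1) = 1.435×10^-4 K/W
R_glass-fibre batt = ln(269/189)/(2π×0.043×1) = 1.306 K/W
R_outer film = 1/(h_o·2πr_oL) = 1/(6.29×2π×0.269×1) = 0.09406 K/W
R_total = 1.401 K/W
Q = ΔT/R_total = 117/1.401
Q = 83.5 W/m
T_interface = T_inner − Q·ΣR(inner→interface) = 120 − 83.5×1.307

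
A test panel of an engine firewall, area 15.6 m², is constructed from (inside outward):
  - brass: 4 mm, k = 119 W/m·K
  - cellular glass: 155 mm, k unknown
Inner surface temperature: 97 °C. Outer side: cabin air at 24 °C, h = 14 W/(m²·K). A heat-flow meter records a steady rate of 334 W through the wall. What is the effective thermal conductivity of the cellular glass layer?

k ≈ 0.0464 W/(m·K)

Thermal resistances in series:
R_brass = L/(kA) = 0.004/(119×15.6) = 2.155×10^-6 K/W
R_outer film = 1/(h_o·A) = 1/(14×15.6) = 0.004579 K/W
Sum of known resistances R_other = 0.004581 K/W
Total R = ΔT/Q = 73/334 = 0.2186 K/W
R_cellular glass = R_total − R_other = 0.214 K/W
k = L/(R·A) = 0.155/(0.214×15.6)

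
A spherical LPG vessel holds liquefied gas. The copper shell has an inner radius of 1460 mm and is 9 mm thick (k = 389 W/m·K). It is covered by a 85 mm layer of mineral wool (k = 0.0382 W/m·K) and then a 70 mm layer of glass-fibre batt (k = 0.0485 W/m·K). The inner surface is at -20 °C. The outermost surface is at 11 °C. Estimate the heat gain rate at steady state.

For a spherical shell R = (1/r₁ − 1/r₂)/(4πk); film R = 1/(h·4πr²). In series:
R_copper shell = (1/1.46 − 1/1.469)/(4π×389) = 8.584×10^-7 K/W
R_mineral wool = (1/1.469 − 1/1.554)/(4π×0.0382) = 0.07757 K/W
R_glass-fibre batt = (1/1.554 − 1/1.624)/(4π×0.0485) = 0.04551 K/W
R_total = 0.1231 K/W
Q = ΔT/R_total = 31/0.1231

Q ≈ 252 W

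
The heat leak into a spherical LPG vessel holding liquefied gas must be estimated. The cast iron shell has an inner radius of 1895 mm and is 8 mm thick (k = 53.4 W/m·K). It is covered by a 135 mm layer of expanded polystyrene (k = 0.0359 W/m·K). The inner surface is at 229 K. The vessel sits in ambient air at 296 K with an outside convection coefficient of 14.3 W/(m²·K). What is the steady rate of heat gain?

Radial (spherical) resistances in series:
R_cast iron shell = (1/1.895 − 1/1.903)/(4π×53.4) = 3.306×10^-6 K/W
R_expanded polystyrene = (1/1.903 − 1/2.038)/(4π×0.0359) = 0.07716 K/W
R_outer film = 1/(h·4πr_o²) = 1/(14.3×4π×2.038²) = 0.00134 K/W
R_total = 0.0785 K/W
Q = ΔT/R_total = 67/0.0785

Q ≈ 853 W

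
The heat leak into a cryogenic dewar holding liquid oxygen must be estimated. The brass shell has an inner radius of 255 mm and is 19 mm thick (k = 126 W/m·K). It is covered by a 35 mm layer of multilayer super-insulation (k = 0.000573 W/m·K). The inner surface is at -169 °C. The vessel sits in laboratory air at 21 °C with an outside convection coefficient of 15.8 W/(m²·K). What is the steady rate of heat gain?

Q ≈ 3.31 W

Radial (spherical) resistances in series:
R_brass shell = (1/0.255 − 1/0.274)/(4π×126) = 1.717×10^-4 K/W
R_multilayer super-insulation = (1/0.274 − 1/0.309)/(4π×0.000573) = 57.41 K/W
R_outer film = 1/(h·4πr_o²) = 1/(15.8×4π×0.309²) = 0.05275 K/W
R_total = 57.46 K/W
Q = ΔT/R_total = 190/57.46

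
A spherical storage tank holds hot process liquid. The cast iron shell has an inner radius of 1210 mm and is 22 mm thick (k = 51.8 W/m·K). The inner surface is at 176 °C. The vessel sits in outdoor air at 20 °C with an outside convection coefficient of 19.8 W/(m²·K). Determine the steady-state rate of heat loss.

Q ≈ 58400 W

Each spherical layer contributes R = (1/r_i − 1/r_o)/(4πk):
R_cast iron shell = (1/1.21 − 1/1.232)/(4π×51.8) = 2.267×10^-5 K/W
R_outer film = 1/(h·4πr_o²) = 1/(19.8×4π×1.232²) = 0.002648 K/W
R_total = 0.002671 K/W
Q = ΔT/R_total = 156/0.002671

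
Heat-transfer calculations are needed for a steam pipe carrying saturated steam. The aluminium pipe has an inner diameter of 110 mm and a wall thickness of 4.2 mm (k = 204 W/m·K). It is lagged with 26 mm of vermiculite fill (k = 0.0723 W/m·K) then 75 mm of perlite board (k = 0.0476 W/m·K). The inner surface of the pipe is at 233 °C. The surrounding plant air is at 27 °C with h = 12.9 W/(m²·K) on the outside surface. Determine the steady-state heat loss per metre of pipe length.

Cylindrical conduction, so R = ln(r₂/r₁)/(2πkL) per layer, in series:
R_aluminium pipe wall = ln(59.2/55)/(2π×204×1) = 5.741×10^-5 K/W
R_vermiculite fill = ln(85.2/59.2)/(2π×0.0723×1) = 0.8015 K/W
R_perlite board = ln(160.2/85.2)/(2π×0.0476×1) = 2.111 K/W
R_outer film = 1/(h_o·2πr_oL) = 1/(12.9×2π×0.1602×1) = 0.07701 K/W
R_total = 2.99 K/W
Q = ΔT/R_total = 206/2.99

q′ ≈ 68.9 W/m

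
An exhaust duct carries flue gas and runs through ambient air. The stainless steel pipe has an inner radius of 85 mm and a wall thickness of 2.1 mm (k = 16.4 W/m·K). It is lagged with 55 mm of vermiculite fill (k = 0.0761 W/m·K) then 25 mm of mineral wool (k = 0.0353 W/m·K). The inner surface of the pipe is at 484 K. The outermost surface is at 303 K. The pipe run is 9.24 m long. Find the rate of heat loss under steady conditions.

Q ≈ 953 W

Per-layer cylindrical resistances, series-summed:
R_stainless steel pipe wall = ln(87.1/85)/(2π×16.4×9.24) = 2.563×10^-5 K/W
R_vermiculite fill = ln(142.1/87.1)/(2π×0.0761×9.24) = 0.1108 K/W
R_mineral wool = ln(167.1/142.1)/(2π×0.0353×9.24) = 0.07908 K/W
R_total = 0.1899 K/W
Q = ΔT/R_total = 181/0.1899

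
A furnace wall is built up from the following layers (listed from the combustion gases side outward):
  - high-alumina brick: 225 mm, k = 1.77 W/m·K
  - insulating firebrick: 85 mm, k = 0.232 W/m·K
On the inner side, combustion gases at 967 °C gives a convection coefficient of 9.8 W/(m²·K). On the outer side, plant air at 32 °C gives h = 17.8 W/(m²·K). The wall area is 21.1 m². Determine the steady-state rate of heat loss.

Q ≈ 30300 W

Series thermal resistances:
R_inner film = 1/(h_i·A) = 1/(9.8×21.1) = 0.004836 K/W
R_high-alumina brick = L/(kA) = 0.225/(1.77×21.1) = 0.006025 K/W
R_insulating firebrick = L/(kA) = 0.085/(0.232×21.1) = 0.01736 K/W
R_outer film = 1/(h_o·A) = 1/(17.8×21.1) = 0.002663 K/W
R_total = 0.03089 K/W
Q = ΔT / R_total = 935 / 0.03089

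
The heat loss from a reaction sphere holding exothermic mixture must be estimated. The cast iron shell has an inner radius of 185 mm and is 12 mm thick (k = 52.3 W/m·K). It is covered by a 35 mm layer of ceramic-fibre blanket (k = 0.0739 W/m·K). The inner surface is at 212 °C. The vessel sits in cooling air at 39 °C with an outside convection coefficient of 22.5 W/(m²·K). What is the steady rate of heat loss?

Q ≈ 194 W

Each spherical layer contributes R = (1/r_i − 1/r_o)/(4πk):
R_cast iron shell = (1/0.185 − 1/0.197)/(4π×52.3) = 5.01×10^-4 K/W
R_ceramic-fibre blanket = (1/0.197 − 1/0.232)/(4π×0.0739) = 0.8246 K/W
R_outer film = 1/(h·4πr_o²) = 1/(22.5×4π×0.232²) = 0.06571 K/W
R_total = 0.8908 K/W
Q = ΔT/R_total = 173/0.8908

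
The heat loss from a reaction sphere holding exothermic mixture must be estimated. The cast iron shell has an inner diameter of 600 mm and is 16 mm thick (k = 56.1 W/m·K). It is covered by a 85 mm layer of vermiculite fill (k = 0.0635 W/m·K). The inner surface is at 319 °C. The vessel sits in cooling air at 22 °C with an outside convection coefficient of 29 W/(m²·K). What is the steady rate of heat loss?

Radial (spherical) resistances in series:
R_cast iron shell = (1/0.3 − 1/0.316)/(4π×56.1) = 2.394×10^-4 K/W
R_vermiculite fill = (1/0.316 − 1/0.401)/(4π×0.0635) = 0.8406 K/W
R_outer film = 1/(h·4πr_o²) = 1/(29×4π×0.401²) = 0.01706 K/W
R_total = 0.8579 K/W
Q = ΔT/R_total = 297/0.8579

Q ≈ 346 W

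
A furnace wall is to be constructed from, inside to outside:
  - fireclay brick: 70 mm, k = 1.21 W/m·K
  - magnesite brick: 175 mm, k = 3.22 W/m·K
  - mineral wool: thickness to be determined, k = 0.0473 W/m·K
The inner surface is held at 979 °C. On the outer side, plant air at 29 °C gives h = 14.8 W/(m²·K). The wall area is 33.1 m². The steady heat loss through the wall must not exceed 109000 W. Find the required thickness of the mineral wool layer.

L ≈ 5.14 mm

Treating each layer as a thermal resistance in series:
R_fireclay brick = L/(kA) = 0.07/(1.21×33.1) = 0.001748 K/W
R_magnesite brick = L/(kA) = 0.175/(3.22×33.1) = 0.001642 K/W
R_outer film = 1/(h_o·A) = 1/(14.8×33.1) = 0.002041 K/W
Sum of the known resistances R_other = 0.005431 K/W
Required total resistance R_tot = ΔT/Q_allow = 950/109000 = 0.008716 K/W
R_mineral wool = R_tot − R_other = 0.003285 K/W
L = R·k·A = 0.003285×0.0473×33.1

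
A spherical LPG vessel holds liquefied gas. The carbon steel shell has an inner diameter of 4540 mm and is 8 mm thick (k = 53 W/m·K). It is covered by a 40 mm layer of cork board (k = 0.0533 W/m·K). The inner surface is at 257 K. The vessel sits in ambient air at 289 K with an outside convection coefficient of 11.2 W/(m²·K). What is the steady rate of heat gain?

Spherical conduction: R = (1/r_in − 1/r_out)/(4πk) per layer; series-sum.
R_carbon steel shell = (1/2.27 − 1/2.278)/(4π×53) = 2.323×10^-6 K/W
R_cork board = (1/2.278 − 1/2.318)/(4π×0.0533) = 0.01131 K/W
R_outer film = 1/(h·4πr_o²) = 1/(11.2×4π×2.318²) = 0.001322 K/W
R_total = 0.01263 K/W
Q = ΔT/R_total = 32/0.01263

Q ≈ 2530 W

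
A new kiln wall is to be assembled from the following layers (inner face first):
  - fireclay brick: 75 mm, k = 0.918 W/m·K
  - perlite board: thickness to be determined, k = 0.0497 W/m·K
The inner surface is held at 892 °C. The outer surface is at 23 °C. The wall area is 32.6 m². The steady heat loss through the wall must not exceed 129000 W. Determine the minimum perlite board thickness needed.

L ≈ 6.85 mm

Using the resistance-network approach (series):
R_fireclay brick = L/(kA) = 0.075/(0.918×32.6) = 0.002506 K/W
Sum of the known resistances R_other = 0.002506 K/W
Required total resistance R_tot = ΔT/Q_allow = 869/129000 = 0.006736 K/W
R_perlite board = R_tot − R_other = 0.00423 K/W
L = R·k·A = 0.00423×0.0497×32.6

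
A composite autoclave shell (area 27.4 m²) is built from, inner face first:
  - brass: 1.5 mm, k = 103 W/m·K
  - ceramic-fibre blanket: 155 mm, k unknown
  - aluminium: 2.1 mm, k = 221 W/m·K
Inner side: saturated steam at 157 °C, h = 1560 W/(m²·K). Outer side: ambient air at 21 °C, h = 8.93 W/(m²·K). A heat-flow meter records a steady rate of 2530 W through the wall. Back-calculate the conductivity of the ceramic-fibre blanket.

Model the wall as resistances in series:
R_inner film = 1/(h_i·A) = 1/(1560×27.4) = 2.34×10^-5 K/W
R_brass = L/(kA) = 0.0015/(103×27.4) = 5.315×10^-7 K/W
R_aluminium = L/(kA) = 0.0021/(221×27.4) = 3.468×10^-7 K/W
R_outer film = 1/(h_o·A) = 1/(8.93×27.4) = 0.004087 K/W
Sum of known resistances R_other = 0.004111 K/W
Total R = ΔT/Q = 136/2530 = 0.05375 K/W
R_ceramic-fibre blanket = R_total − R_other = 0.04964 K/W
k = L/(R·A) = 0.155/(0.04964×27.4)

k ≈ 0.114 W/(m·K)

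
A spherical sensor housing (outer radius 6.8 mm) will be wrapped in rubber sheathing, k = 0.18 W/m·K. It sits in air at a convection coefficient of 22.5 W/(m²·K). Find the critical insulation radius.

For a sphere r_cr = 2k/h = 2×0.18/22.5
r_cr = 16 mm; since the bare radius (6.8 mm) is below r_cr, adding a thin layer of insulation will *increase* heat loss.

r_cr ≈ 16 mm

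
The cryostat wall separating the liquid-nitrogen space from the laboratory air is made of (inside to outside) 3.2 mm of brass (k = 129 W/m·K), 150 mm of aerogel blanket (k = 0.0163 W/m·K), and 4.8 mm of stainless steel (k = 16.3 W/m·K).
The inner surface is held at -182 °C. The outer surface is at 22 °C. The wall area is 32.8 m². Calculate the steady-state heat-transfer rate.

Model the wall as resistances in series:
R_brass = L/(kA) = 0.0032/(129×32.8) = 7.563×10^-7 K/W
R_aerogel blanket = L/(kA) = 0.15/(0.0163×32.8) = 0.2806 K/W
R_stainless steel = L/(kA) = 0.0048/(16.3×32.8) = 8.978×10^-6 K/W
R_total = 0.2806 K/W
Q = ΔT / R_total = 204 / 0.2806

Q ≈ 727 W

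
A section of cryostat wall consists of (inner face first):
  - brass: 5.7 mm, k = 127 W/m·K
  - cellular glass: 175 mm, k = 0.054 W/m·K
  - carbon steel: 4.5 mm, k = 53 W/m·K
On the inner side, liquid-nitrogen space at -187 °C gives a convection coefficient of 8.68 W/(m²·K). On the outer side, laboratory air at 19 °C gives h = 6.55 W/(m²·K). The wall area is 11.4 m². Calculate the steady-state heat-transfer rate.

Q ≈ 669 W

Thermal resistances in series:
R_inner film = 1/(h_i·A) = 1/(8.68×11.4) = 0.01011 K/W
R_brass = L/(kA) = 0.0057/(127×11.4) = 3.937×10^-6 K/W
R_cellular glass = L/(kA) = 0.175/(0.054×11.4) = 0.2843 K/W
R_carbon steel = L/(kA) = 0.0045/(53×11.4) = 7.448×10^-6 K/W
R_outer film = 1/(h_o·A) = 1/(6.55×11.4) = 0.01339 K/W
R_total = 0.3078 K/W
Q = ΔT / R_total = 206 / 0.3078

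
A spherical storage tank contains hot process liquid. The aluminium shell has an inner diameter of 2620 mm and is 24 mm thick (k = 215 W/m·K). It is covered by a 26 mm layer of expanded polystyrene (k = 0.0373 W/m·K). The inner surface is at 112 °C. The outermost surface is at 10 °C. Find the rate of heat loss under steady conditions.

For a spherical shell R = (1/r₁ − 1/r₂)/(4πk); film R = 1/(h·4πr²). In series:
R_aluminium shell = (1/1.31 − 1/1.334)/(4π×215) = 5.083×10^-6 K/W
R_expanded polystyrene = (1/1.334 − 1/1.36)/(4π×0.0373) = 0.03057 K/W
R_total = 0.03058 K/W
Q = ΔT/R_total = 102/0.03058

Q ≈ 3340 W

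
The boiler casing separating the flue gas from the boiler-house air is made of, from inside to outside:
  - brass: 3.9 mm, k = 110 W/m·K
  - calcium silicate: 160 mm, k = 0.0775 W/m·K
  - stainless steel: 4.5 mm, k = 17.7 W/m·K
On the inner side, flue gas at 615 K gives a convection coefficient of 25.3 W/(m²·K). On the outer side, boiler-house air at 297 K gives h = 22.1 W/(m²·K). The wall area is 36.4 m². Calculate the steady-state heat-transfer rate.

Series thermal resistances:
R_inner film = 1/(h_i·A) = 1/(25.3×36.4) = 0.001086 K/W
R_brass = L/(kA) = 0.0039/(110×36.4) = 9.74×10^-7 K/W
R_calcium silicate = L/(kA) = 0.16/(0.0775×36.4) = 0.05672 K/W
R_stainless steel = L/(kA) = 0.0045/(17.7×36.4) = 6.985×10^-6 K/W
R_outer film = 1/(h_o·A) = 1/(22.1×36.4) = 0.001243 K/W
R_total = 0.05905 K/W
Q = ΔT / R_total = 318 / 0.05905

Q ≈ 5380 W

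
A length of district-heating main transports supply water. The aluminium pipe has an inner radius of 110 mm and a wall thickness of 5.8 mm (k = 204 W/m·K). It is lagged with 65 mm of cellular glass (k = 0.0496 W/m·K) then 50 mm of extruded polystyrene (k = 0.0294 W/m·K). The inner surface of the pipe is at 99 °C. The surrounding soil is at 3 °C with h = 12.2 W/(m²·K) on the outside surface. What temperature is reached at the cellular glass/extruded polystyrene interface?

For a radial system each layer contributes R = ln(r_out/r_in)/(2πkL); films add R = 1/(hA).
R_aluminium pipe wall = ln(115.8/110)/(2π×204×1) = 4.009×10^-5 K/W
R_cellular glass = ln(180.8/115.8)/(2π×0.0496×1) = 1.43 K/W
R_extruded polystyrene = ln(230.8/180.8)/(2π×0.0294×1) = 1.322 K/W
R_outer film = 1/(h_o·2πr_oL) = 1/(12.2×2π×0.2308×1) = 0.05652 K/W
R_total = 2.808 K/W
Q = ΔT/R_total = 96/2.808
Q = 34.2 W/m
T_interface = T_inner − Q·ΣR(inner→interface) = 99 − 34.2×1.43

T ≈ 50.1 °C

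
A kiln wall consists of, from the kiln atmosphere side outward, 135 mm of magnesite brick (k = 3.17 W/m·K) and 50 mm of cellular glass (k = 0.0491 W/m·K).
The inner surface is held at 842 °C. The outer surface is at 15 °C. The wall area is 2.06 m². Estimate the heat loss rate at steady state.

Q ≈ 1610 W

Using the resistance-network approach (series):
R_magnesite brick = L/(kA) = 0.135/(3.17×2.06) = 0.02067 K/W
R_cellular glass = L/(kA) = 0.05/(0.0491×2.06) = 0.4943 K/W
R_total = 0.515 K/W
Q = ΔT / R_total = 827 / 0.515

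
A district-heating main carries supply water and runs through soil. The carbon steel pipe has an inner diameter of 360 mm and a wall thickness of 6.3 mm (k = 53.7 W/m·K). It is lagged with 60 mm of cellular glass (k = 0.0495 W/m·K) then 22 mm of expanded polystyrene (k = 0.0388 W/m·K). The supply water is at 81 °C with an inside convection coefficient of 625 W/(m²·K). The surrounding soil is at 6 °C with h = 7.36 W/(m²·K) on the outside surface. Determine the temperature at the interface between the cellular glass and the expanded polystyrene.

T ≈ 30.3 °C

Cylindrical conduction, so R = ln(r₂/r₁)/(2πkL) per layer, in series:
R_inner film = 1/(h_i·2πr₁L) = 1/(625×2π×0.18×1) = 0.001415 K/W
R_carbon steel pipe wall = ln(186.3/180)/(2π×53.7×1) = 1.02×10^-4 K/W
R_cellular glass = ln(246.3/186.3)/(2π×0.0495×1) = 0.8977 K/W
R_expanded polystyrene = ln(268.3/246.3)/(2π×0.0388×1) = 0.3509 K/W
R_outer film = 1/(h_o·2πr_oL) = 1/(7.36×2π×0.2683×1) = 0.0806 K/W
R_total = 1.331 K/W
Q = ΔT/R_total = 75/1.331
Q = 56.4 W/m
T_interface = T_inner − Q·ΣR(inner→interface) = 81 − 56.4×0.8992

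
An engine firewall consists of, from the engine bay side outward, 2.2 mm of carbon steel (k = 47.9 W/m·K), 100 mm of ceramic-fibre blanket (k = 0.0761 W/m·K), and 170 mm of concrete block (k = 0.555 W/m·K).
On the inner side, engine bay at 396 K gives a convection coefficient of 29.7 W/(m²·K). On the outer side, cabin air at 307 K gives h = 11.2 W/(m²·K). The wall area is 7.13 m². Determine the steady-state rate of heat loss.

Q ≈ 364 W

Thermal resistances in series:
R_inner film = 1/(h_i·A) = 1/(29.7×7.13) = 0.004722 K/W
R_carbon steel = L/(kA) = 0.0022/(47.9×7.13) = 6.442×10^-6 K/W
R_ceramic-fibre blanket = L/(kA) = 0.1/(0.0761×7.13) = 0.1843 K/W
R_concrete block = L/(kA) = 0.17/(0.555×7.13) = 0.04296 K/W
R_outer film = 1/(h_o·A) = 1/(11.2×7.13) = 0.01252 K/W
R_total = 0.2445 K/W
Q = ΔT / R_total = 89 / 0.2445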